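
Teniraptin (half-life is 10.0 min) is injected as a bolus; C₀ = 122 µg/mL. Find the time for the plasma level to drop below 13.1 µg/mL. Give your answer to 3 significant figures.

32.2 minutes

k = ln 2 / 10.0 = 0.06931 min⁻¹
C(t) = C₀ e^(−kt)  ⇒  t = ln(C₀/C) / k
t = ln(122/13.1) / 0.06931 = 2.231 / 0.06931 ≈ 32.2 minutes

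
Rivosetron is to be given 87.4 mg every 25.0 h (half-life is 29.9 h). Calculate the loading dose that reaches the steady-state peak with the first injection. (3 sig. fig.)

k = ln 2 / 29.9 = 0.02318 h⁻¹
Accumulation ratio R = 1 / (1 − e^(−kτ)) = 1 / (1 − e^(−0.02318×25.0)) = 1 / (1 − 0.5601) = 2.273
Loading dose = maintenance dose × R = 87.4 × 2.273 ≈ 199 mg

199 mg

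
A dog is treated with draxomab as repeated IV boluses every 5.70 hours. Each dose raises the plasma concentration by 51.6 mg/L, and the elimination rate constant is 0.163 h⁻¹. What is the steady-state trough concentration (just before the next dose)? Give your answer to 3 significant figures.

33.7 mg/L

Fraction remaining after one interval: e^(−kτ) = e^(−0.1630 × 5.70) = 0.3949
R = 1 / (1 − 0.3949) = 1.653
Css,max = 51.6 × 1.653 = 85.28 mg/L
Css,min = Css,max × e^(−kτ) = 85.28 × 0.3949 ≈ 33.7 mg/L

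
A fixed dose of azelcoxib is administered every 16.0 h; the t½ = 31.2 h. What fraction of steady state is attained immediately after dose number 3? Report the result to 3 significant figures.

k = ln 2 / 31.2 = 0.02222 h⁻¹
f_n = 1 − e^(−nkτ) = 1 − e^(−3 × 0.02222 × 16.0) = 1 − e^(−1.066) = 1 − 0.3443 ≈ 0.656

0.656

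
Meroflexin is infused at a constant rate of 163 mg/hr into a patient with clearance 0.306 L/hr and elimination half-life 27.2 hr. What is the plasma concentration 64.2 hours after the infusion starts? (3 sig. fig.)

Css = rate / CL = 163 / 0.306 = 532.7 µg/mL
k = ln 2 / 27.2 = 0.02548 hr⁻¹
C(t) = Css (1 − e^(−kt)) = 532.7 × (1 − e^(−1.636)) = 532.7 × 0.8052 ≈ 429 µg/mL

429 µg/mL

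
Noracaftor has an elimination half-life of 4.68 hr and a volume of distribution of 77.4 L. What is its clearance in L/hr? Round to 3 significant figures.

11.5 L/hr

k = ln 2 / t½ = ln 2 / 4.68 = 0.1481 hr⁻¹
CL = k · V = 0.1481 × 77.4 ≈ 11.5 L/hr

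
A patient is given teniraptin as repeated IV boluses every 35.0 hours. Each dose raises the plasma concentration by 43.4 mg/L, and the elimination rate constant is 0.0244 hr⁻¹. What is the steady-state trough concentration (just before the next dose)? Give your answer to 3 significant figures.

32.2 mg/L

Fraction remaining after one interval: e^(−kτ) = e^(−0.02440 × 35.0) = 0.4257
R = 1 / (1 − 0.4257) = 1.741
Css,max = 43.4 × 1.741 = 75.57 mg/L
Css,min = Css,max × e^(−kτ) = 75.57 × 0.4257 ≈ 32.2 mg/L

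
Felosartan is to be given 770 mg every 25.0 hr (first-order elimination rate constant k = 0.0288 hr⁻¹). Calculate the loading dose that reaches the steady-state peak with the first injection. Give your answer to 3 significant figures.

Accumulation ratio R = 1 / (1 − e^(−kτ)) = 1 / (1 − e^(−0.02880×25.0)) = 1 / (1 − 0.4868) = 1.948
Loading dose = maintenance dose × R = 770 × 1.948 ≈ 1500 mg

1500 mg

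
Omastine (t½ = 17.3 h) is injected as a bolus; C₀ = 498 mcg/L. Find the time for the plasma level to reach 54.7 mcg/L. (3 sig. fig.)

k = ln 2 / 17.3 = 0.04007 h⁻¹
C(t) = C₀ e^(−kt)  ⇒  t = ln(C₀/C) / k
t = ln(498/54.7) / 0.04007 = 2.209 / 0.04007 ≈ 55.1 hours

55.1 hours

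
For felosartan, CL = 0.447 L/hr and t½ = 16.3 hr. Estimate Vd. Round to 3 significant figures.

10.5 L

k = ln 2 / t½ = ln 2 / 16.3 = 0.04252 hr⁻¹
V = CL / k = 0.447 / 0.04252 ≈ 10.5 L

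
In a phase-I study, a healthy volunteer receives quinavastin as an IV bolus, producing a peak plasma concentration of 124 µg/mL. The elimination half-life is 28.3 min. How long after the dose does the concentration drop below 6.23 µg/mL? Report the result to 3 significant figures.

122 minutes

k = ln 2 / 28.3 = 0.02449 min⁻¹
C(t) = C₀ e^(−kt)  ⇒  t = ln(C₀/C) / k
t = ln(124/6.23) / 0.02449 = 2.991 / 0.02449 ≈ 122 minutes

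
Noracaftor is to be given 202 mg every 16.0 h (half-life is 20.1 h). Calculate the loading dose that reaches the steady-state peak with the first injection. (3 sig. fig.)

476 mg

k = ln 2 / 20.1 = 0.03448 h⁻¹
Accumulation ratio R = 1 / (1 − e^(−kτ)) = 1 / (1 − e^(−0.03448×16.0)) = 1 / (1 − 0.5759) = 2.358
Loading dose = maintenance dose × R = 202 × 2.358 ≈ 476 mg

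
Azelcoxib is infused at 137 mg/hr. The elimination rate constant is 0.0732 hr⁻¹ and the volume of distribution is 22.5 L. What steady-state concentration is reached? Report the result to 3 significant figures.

CL = k · V = 0.0732 × 22.5 = 1.647 L/hr
Css = rate / CL = 137 / 1.647 ≈ 83.2 mg/L

83.2 mg/L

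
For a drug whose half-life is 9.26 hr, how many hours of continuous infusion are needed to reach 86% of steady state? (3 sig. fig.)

k = ln 2 / 9.26 = 0.07485 hr⁻¹
f = 1 − e^(−kt)  ⇒  t = −ln(1 − f) / k
t = −ln(1 − 0.86) / 0.07485 = 1.966 / 0.07485 ≈ 26.3 hours

26.3 hours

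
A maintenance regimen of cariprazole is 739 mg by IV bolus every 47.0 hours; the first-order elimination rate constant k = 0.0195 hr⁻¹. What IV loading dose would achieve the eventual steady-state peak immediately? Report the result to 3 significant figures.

1230 mg

Accumulation ratio R = 1 / (1 − e^(−kτ)) = 1 / (1 − e^(−0.01950×47.0)) = 1 / (1 − 0.3999) = 1.666
Loading dose = maintenance dose × R = 739 × 1.666 ≈ 1230 mg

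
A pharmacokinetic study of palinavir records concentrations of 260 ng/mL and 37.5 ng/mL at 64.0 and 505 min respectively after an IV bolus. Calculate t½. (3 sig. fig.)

k = ln(C₁/C₂) / (t₂ − t₁) = ln(260/37.5) / (505 − 64.0)
  = 1.936 / 441.0 = 0.004391 min⁻¹
t½ = ln 2 / k = ln 2 / 0.004391 ≈ 158 minutes

158 minutes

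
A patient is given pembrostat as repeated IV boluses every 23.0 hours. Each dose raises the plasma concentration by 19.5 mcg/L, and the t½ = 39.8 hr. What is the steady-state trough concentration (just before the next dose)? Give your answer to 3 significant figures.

k = ln 2 / 39.8 = 0.01742 hr⁻¹
Fraction remaining after one interval: e^(−kτ) = e^(−0.01742 × 23.0) = 0.6699
R = 1 / (1 − 0.6699) = 3.030
Css,max = 19.5 × 3.030 = 59.08 mcg/L
Css,min = Css,max × e^(−kτ) = 59.08 × 0.6699 ≈ 39.6 mcg/L

39.6 mcg/L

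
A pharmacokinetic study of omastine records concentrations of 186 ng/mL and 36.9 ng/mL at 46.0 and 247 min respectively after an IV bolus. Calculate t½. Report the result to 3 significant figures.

k = ln(C₁/C₂) / (t₂ − t₁) = ln(186/36.9) / (247 − 46.0)
  = 1.618 / 201.0 = 0.008047 min⁻¹
t½ = ln 2 / k = ln 2 / 0.008047 ≈ 86.1 minutes

86.1 minutes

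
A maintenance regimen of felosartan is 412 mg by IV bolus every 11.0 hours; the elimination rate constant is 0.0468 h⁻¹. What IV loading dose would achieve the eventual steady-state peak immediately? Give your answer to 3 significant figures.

Accumulation ratio R = 1 / (1 − e^(−kτ)) = 1 / (1 − e^(−0.04680×11.0)) = 1 / (1 − 0.5976) = 2.485
Loading dose = maintenance dose × R = 412 × 2.485 ≈ 1020 mg

1020 mg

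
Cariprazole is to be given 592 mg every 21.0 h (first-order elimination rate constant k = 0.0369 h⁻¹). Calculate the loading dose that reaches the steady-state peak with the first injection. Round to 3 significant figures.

1100 mg

Accumulation ratio R = 1 / (1 − e^(−kτ)) = 1 / (1 − e^(−0.03690×21.0)) = 1 / (1 − 0.4607) = 1.854
Loading dose = maintenance dose × R = 592 × 1.854 ≈ 1100 mg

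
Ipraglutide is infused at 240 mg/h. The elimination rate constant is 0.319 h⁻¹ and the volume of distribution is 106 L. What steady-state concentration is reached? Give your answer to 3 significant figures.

7.10 µg/mL

CL = k · V = 0.319 × 106 = 33.81 L/h
Css = rate / CL = 240 / 33.81 ≈ 7.10 µg/mL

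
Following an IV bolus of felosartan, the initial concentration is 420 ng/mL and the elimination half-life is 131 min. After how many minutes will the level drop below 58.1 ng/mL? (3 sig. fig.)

374 minutes

k = ln 2 / 131 = 0.005291 min⁻¹
C(t) = C₀ e^(−kt)  ⇒  t = ln(C₀/C) / k
t = ln(420/58.1) / 0.005291 = 1.978 / 0.005291 ≈ 374 minutes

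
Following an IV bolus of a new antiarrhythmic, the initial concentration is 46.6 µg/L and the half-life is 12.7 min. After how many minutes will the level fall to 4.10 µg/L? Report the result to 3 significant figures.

k = ln 2 / 12.7 = 0.05458 min⁻¹
C(t) = C₀ e^(−kt)  ⇒  t = ln(C₀/C) / k
t = ln(46.6/4.10) / 0.05458 = 2.431 / 0.05458 ≈ 44.5 minutes

44.5 minutes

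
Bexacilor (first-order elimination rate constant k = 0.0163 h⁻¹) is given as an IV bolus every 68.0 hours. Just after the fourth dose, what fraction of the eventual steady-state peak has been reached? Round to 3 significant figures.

0.988

f_n = 1 − e^(−nkτ) = 1 − e^(−4 × 0.01630 × 68.0) = 1 − e^(−4.434) = 1 − 0.01187 ≈ 0.988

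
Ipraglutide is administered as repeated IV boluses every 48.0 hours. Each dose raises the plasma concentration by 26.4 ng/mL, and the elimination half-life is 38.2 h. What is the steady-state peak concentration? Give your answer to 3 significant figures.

45.4 ng/mL

k = ln 2 / 38.2 = 0.01815 h⁻¹
Fraction remaining after one interval: e^(−kτ) = e^(−0.01815 × 48.0) = 0.4185
R = 1 / (1 − 0.4185) = 1.720
Css,max = 26.4 × 1.720 ≈ 45.4 ng/mL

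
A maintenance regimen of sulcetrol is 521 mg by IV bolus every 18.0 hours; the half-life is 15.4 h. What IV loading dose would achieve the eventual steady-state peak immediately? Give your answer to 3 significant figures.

k = ln 2 / 15.4 = 0.04501 h⁻¹
Accumulation ratio R = 1 / (1 − e^(−kτ)) = 1 / (1 − e^(−0.04501×18.0)) = 1 / (1 − 0.4448) = 1.801
Loading dose = maintenance dose × R = 521 × 1.801 ≈ 938 mg

938 mg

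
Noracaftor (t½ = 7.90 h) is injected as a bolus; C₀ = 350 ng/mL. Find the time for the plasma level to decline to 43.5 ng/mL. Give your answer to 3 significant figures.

k = ln 2 / 7.90 = 0.08774 h⁻¹
C(t) = C₀ e^(−kt)  ⇒  t = ln(C₀/C) / k
t = ln(350/43.5) / 0.08774 = 2.085 / 0.08774 ≈ 23.8 hours

23.8 hours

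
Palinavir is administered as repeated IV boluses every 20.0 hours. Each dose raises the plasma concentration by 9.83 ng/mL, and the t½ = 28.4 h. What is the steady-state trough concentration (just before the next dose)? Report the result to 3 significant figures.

k = ln 2 / 28.4 = 0.02441 h⁻¹
Fraction remaining after one interval: e^(−kτ) = e^(−0.02441 × 20.0) = 0.6138
R = 1 / (1 − 0.6138) = 2.589
Css,max = 9.83 × 2.589 = 25.45 ng/mL
Css,min = Css,max × e^(−kτ) = 25.45 × 0.6138 ≈ 15.6 ng/mL

15.6 ng/mL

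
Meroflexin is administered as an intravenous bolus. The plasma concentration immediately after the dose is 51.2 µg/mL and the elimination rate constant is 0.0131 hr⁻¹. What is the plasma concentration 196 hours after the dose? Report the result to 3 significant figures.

3.93 µg/mL

C(t) = C₀ e^(−kt) = 51.2 × e^(−0.01310 × 196) = 51.2 × e^(−2.568) = 51.2 × 0.07672 ≈ 3.93 µg/mL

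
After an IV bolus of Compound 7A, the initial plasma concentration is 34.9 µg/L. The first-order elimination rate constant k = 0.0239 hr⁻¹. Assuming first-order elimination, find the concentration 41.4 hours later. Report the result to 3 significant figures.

C(t) = C₀ e^(−kt) = 34.9 × e^(−0.02390 × 41.4) = 34.9 × e^(−0.9895) = 34.9 × 0.3718 ≈ 13.0 µg/L

13.0 µg/L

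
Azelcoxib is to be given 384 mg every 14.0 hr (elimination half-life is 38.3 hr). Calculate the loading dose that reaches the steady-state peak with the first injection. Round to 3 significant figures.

1720 mg

k = ln 2 / 38.3 = 0.01810 hr⁻¹
Accumulation ratio R = 1 / (1 − e^(−kτ)) = 1 / (1 − e^(−0.01810×14.0)) = 1 / (1 − 0.7762) = 4.468
Loading dose = maintenance dose × R = 384 × 4.468 ≈ 1720 mg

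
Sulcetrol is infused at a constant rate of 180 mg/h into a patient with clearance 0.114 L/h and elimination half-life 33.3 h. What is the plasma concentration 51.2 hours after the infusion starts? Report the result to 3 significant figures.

Css = rate / CL = 180 / 0.114 = 1579 mg/L
k = ln 2 / 33.3 = 0.02082 h⁻¹
C(t) = Css (1 − e^(−kt)) = 1579 × (1 − e^(−1.066)) = 1579 × 0.6555 ≈ 1040 mg/L

1040 mg/L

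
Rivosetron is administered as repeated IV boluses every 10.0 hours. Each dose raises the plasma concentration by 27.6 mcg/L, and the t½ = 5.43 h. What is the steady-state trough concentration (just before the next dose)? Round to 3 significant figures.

k = ln 2 / 5.43 = 0.1277 h⁻¹
Fraction remaining after one interval: e^(−kτ) = e^(−0.1277 × 10.0) = 0.2790
R = 1 / (1 − 0.2790) = 1.387
Css,max = 27.6 × 1.387 = 38.28 mcg/L
Css,min = Css,max × e^(−kτ) = 38.28 × 0.2790 ≈ 10.7 mcg/L

10.7 mcg/L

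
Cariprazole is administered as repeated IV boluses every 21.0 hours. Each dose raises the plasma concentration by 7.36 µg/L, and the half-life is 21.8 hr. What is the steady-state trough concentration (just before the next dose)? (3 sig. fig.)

7.75 µg/L

k = ln 2 / 21.8 = 0.03180 hr⁻¹
Fraction remaining after one interval: e^(−kτ) = e^(−0.03180 × 21.0) = 0.5129
R = 1 / (1 − 0.5129) = 2.053
Css,max = 7.36 × 2.053 = 15.11 µg/L
Css,min = Css,max × e^(−kτ) = 15.11 × 0.5129 ≈ 7.75 µg/L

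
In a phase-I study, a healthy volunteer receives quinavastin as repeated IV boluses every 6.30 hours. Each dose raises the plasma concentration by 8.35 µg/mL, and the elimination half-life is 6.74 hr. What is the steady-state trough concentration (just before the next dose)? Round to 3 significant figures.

k = ln 2 / 6.74 = 0.1028 hr⁻¹
Fraction remaining after one interval: e^(−kτ) = e^(−0.1028 × 6.30) = 0.5231
R = 1 / (1 − 0.5231) = 2.097
Css,max = 8.35 × 2.097 = 17.51 µg/mL
Css,min = Css,max × e^(−kτ) = 17.51 × 0.5231 ≈ 9.16 µg/mL

9.16 µg/mL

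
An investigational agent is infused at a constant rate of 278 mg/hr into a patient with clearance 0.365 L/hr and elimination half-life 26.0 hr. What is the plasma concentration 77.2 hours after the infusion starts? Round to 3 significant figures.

Css = rate / CL = 278 / 0.365 = 761.6 mg/L
k = ln 2 / 26.0 = 0.02666 hr⁻¹
C(t) = Css (1 − e^(−kt)) = 761.6 × (1 − e^(−2.058)) = 761.6 × 0.8723 ≈ 664 mg/L

664 mg/L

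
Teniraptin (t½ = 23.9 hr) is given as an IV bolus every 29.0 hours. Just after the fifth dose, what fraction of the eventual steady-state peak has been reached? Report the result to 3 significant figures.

0.985

k = ln 2 / 23.9 = 0.02900 hr⁻¹
f_n = 1 − e^(−nkτ) = 1 − e^(−5 × 0.02900 × 29.0) = 1 − e^(−4.205) = 1 − 0.01492 ≈ 0.985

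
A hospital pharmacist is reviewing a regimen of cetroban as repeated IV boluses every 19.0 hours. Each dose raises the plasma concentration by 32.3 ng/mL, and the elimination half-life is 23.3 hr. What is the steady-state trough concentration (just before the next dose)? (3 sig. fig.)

k = ln 2 / 23.3 = 0.02975 hr⁻¹
Fraction remaining after one interval: e^(−kτ) = e^(−0.02975 × 19.0) = 0.5682
R = 1 / (1 − 0.5682) = 2.316
Css,max = 32.3 × 2.316 = 74.81 ng/mL
Css,min = Css,max × e^(−kτ) = 74.81 × 0.5682 ≈ 42.5 ng/mL

42.5 ng/mL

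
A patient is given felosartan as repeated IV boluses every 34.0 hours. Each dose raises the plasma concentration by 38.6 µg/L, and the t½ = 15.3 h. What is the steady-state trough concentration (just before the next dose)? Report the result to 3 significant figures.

k = ln 2 / 15.3 = 0.04530 h⁻¹
Fraction remaining after one interval: e^(−kτ) = e^(−0.04530 × 34.0) = 0.2143
R = 1 / (1 − 0.2143) = 1.273
Css,max = 38.6 × 1.273 = 49.13 µg/L
Css,min = Css,max × e^(−kτ) = 49.13 × 0.2143 ≈ 10.5 µg/L

10.5 µg/L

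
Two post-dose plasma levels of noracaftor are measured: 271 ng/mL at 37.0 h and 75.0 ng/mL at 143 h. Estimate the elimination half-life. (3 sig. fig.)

57.2 hours

k = ln(C₁/C₂) / (t₂ − t₁) = ln(271/75.0) / (143 − 37.0)
  = 1.285 / 106.0 = 0.01212 h⁻¹
t½ = ln 2 / k = ln 2 / 0.01212 ≈ 57.2 hours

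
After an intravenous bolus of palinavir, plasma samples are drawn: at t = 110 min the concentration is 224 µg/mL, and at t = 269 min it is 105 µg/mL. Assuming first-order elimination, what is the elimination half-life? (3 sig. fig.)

k = ln(C₁/C₂) / (t₂ − t₁) = ln(224/105) / (269 − 110)
  = 0.7577 / 159.0 = 0.004765 min⁻¹
t½ = ln 2 / k = ln 2 / 0.004765 ≈ 145 minutes

145 minutes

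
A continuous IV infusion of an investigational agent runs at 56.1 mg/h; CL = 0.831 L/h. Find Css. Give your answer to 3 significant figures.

Css = infusion rate / CL = 56.1 / 0.831 ≈ 67.5 mg/L

67.5 mg/L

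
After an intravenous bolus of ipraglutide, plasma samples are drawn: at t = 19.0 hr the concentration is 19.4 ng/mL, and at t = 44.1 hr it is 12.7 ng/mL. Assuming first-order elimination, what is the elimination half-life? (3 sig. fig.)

k = ln(C₁/C₂) / (t₂ − t₁) = ln(19.4/12.7) / (44.1 − 19.0)
  = 0.4237 / 25.10 = 0.01688 hr⁻¹
t½ = ln 2 / k = ln 2 / 0.01688 ≈ 41.1 hours

41.1 hours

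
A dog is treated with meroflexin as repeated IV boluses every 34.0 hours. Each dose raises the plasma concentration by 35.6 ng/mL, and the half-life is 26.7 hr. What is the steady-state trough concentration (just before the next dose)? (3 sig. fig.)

25.1 ng/mL

k = ln 2 / 26.7 = 0.02596 hr⁻¹
Fraction remaining after one interval: e^(−kτ) = e^(−0.02596 × 34.0) = 0.4137
R = 1 / (1 − 0.4137) = 1.706
Css,max = 35.6 × 1.706 = 60.72 ng/mL
Css,min = Css,max × e^(−kτ) = 60.72 × 0.4137 ≈ 25.1 ng/mL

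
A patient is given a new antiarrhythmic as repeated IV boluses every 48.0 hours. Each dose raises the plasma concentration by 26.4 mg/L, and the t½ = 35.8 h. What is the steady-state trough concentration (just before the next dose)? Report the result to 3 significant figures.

k = ln 2 / 35.8 = 0.01936 h⁻¹
Fraction remaining after one interval: e^(−kτ) = e^(−0.01936 × 48.0) = 0.3948
R = 1 / (1 − 0.3948) = 1.652
Css,max = 26.4 × 1.652 = 43.62 mg/L
Css,min = Css,max × e^(−kτ) = 43.62 × 0.3948 ≈ 17.2 mg/L

17.2 mg/L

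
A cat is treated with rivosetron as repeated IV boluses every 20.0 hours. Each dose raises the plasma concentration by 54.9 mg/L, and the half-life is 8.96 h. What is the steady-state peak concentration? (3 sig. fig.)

69.7 mg/L

k = ln 2 / 8.96 = 0.07736 h⁻¹
Fraction remaining after one interval: e^(−kτ) = e^(−0.07736 × 20.0) = 0.2128
R = 1 / (1 − 0.2128) = 1.270
Css,max = 54.9 × 1.270 ≈ 69.7 mg/L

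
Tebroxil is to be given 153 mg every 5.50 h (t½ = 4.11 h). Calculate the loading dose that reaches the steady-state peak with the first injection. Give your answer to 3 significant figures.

253 mg

k = ln 2 / 4.11 = 0.1686 h⁻¹
Accumulation ratio R = 1 / (1 − e^(−kτ)) = 1 / (1 − e^(−0.1686×5.50)) = 1 / (1 − 0.3955) = 1.654
Loading dose = maintenance dose × R = 153 × 1.654 ≈ 253 mg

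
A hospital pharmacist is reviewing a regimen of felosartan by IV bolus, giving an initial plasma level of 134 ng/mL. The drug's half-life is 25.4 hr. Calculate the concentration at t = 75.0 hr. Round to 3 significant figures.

k = ln 2 / 25.4 = 0.02729 hr⁻¹
C(t) = C₀ e^(−kt) = 134 × e^(−0.02729 × 75.0) = 134 × e^(−2.047) = 134 × 0.1292 ≈ 17.3 ng/mL

17.3 ng/mL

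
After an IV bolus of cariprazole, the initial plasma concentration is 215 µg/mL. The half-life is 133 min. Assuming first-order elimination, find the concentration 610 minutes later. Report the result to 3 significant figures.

8.95 µg/mL

k = ln 2 / 133 = 0.005212 min⁻¹
C(t) = C₀ e^(−kt) = 215 × e^(−0.005212 × 610) = 215 × e^(−3.179) = 215 × 0.04162 ≈ 8.95 µg/mL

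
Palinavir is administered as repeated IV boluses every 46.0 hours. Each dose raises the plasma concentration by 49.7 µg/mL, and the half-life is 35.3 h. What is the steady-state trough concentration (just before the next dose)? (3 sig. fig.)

33.9 µg/mL

k = ln 2 / 35.3 = 0.01964 h⁻¹
Fraction remaining after one interval: e^(−kτ) = e^(−0.01964 × 46.0) = 0.4052
R = 1 / (1 − 0.4052) = 1.681
Css,max = 49.7 × 1.681 = 83.56 µg/mL
Css,min = Css,max × e^(−kτ) = 83.56 × 0.4052 ≈ 33.9 µg/mL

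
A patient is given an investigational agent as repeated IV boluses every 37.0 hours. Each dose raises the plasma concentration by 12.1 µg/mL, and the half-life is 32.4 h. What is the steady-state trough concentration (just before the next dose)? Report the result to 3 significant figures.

10.0 µg/mL

k = ln 2 / 32.4 = 0.02139 h⁻¹
Fraction remaining after one interval: e^(−kτ) = e^(−0.02139 × 37.0) = 0.4531
R = 1 / (1 − 0.4531) = 1.829
Css,max = 12.1 × 1.829 = 22.13 µg/mL
Css,min = Css,max × e^(−kτ) = 22.13 × 0.4531 ≈ 10.0 µg/mL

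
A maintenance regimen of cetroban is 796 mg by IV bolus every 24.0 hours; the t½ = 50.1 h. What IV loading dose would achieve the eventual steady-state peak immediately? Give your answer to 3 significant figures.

k = ln 2 / 50.1 = 0.01384 h⁻¹
Accumulation ratio R = 1 / (1 − e^(−kτ)) = 1 / (1 − e^(−0.01384×24.0)) = 1 / (1 − 0.7175) = 3.539
Loading dose = maintenance dose × R = 796 × 3.539 ≈ 2820 mg

2820 mg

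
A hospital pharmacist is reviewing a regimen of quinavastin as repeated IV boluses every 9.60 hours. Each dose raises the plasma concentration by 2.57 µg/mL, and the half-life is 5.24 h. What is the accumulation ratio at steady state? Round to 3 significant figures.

k = ln 2 / 5.24 = 0.1323 h⁻¹
Fraction remaining after one interval: e^(−kτ) = e^(−0.1323 × 9.60) = 0.2809
R = 1 / (1 − 0.2809) = 1 / 0.7191 ≈ 1.39

1.39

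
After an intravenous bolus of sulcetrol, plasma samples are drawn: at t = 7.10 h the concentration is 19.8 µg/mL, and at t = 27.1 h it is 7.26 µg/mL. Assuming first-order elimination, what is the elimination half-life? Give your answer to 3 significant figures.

k = ln(C₁/C₂) / (t₂ − t₁) = ln(19.8/7.26) / (27.1 − 7.10)
  = 1.003 / 20.00 = 0.05017 h⁻¹
t½ = ln 2 / k = ln 2 / 0.05017 ≈ 13.8 hours

13.8 hours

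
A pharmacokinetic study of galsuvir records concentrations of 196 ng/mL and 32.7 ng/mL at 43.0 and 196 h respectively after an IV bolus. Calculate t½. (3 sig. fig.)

59.2 hours

k = ln(C₁/C₂) / (t₂ − t₁) = ln(196/32.7) / (196 − 43.0)
  = 1.791 / 153.0 = 0.01170 h⁻¹
t½ = ln 2 / k = ln 2 / 0.01170 ≈ 59.2 hours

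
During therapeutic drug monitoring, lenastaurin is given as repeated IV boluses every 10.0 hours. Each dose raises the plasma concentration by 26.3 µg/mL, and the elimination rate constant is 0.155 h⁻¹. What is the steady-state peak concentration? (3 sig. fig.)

33.4 µg/mL

Fraction remaining after one interval: e^(−kτ) = e^(−0.1550 × 10.0) = 0.2122
R = 1 / (1 − 0.2122) = 1.269
Css,max = 26.3 × 1.269 ≈ 33.4 µg/mL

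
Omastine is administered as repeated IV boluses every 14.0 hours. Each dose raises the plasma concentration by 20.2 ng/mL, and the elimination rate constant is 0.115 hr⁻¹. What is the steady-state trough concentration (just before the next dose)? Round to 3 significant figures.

5.05 ng/mL

Fraction remaining after one interval: e^(−kτ) = e^(−0.1150 × 14.0) = 0.1999
R = 1 / (1 − 0.1999) = 1.250
Css,max = 20.2 × 1.250 = 25.25 ng/mL
Css,min = Css,max × e^(−kτ) = 25.25 × 0.1999 ≈ 5.05 ng/mL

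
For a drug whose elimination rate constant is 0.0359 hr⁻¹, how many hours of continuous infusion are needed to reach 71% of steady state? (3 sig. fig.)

f = 1 − e^(−kt)  ⇒  t = −ln(1 − f) / k
t = −ln(1 − 0.71) / 0.03590 = 1.238 / 0.03590 ≈ 34.5 hours

34.5 hours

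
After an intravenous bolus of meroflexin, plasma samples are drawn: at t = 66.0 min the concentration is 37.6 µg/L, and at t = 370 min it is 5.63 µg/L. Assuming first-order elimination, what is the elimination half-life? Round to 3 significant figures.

k = ln(C₁/C₂) / (t₂ − t₁) = ln(37.6/5.63) / (370 − 66.0)
  = 1.899 / 304.0 = 0.006246 min⁻¹
t½ = ln 2 / k = ln 2 / 0.006246 ≈ 111 minutes

111 minutes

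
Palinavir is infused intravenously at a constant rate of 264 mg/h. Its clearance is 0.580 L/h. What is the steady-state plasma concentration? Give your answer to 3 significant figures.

Css = infusion rate / CL = 264 / 0.580 ≈ 455 mg/L

455 mg/L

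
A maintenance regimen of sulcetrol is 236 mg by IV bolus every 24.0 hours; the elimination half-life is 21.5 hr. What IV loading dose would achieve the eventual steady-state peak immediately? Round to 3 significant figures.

k = ln 2 / 21.5 = 0.03224 hr⁻¹
Accumulation ratio R = 1 / (1 − e^(−kτ)) = 1 / (1 − e^(−0.03224×24.0)) = 1 / (1 − 0.4613) = 1.856
Loading dose = maintenance dose × R = 236 × 1.856 ≈ 438 mg

438 mg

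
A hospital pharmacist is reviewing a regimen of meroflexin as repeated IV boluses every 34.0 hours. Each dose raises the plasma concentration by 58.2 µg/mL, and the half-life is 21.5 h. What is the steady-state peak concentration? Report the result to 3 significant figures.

87.4 µg/mL

k = ln 2 / 21.5 = 0.03224 h⁻¹
Fraction remaining after one interval: e^(−kτ) = e^(−0.03224 × 34.0) = 0.3342
R = 1 / (1 − 0.3342) = 1.502
Css,max = 58.2 × 1.502 ≈ 87.4 µg/mL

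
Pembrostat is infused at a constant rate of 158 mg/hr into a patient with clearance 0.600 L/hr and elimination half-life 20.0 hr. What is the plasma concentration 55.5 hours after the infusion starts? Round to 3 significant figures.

Css = rate / CL = 158 / 0.600 = 263.3 mg/L
k = ln 2 / 20.0 = 0.03466 hr⁻¹
C(t) = Css (1 − e^(−kt)) = 263.3 × (1 − e^(−1.923)) = 263.3 × 0.8539 ≈ 225 mg/L

225 mg/L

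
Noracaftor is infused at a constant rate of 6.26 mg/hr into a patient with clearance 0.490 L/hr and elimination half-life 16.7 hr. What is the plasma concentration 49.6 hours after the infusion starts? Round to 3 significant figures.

Css = rate / CL = 6.26 / 0.490 = 12.78 µg/mL
k = ln 2 / 16.7 = 0.04151 hr⁻¹
C(t) = Css (1 − e^(−kt)) = 12.78 × (1 − e^(−2.059)) = 12.78 × 0.8724 ≈ 11.1 µg/mL

11.1 µg/mL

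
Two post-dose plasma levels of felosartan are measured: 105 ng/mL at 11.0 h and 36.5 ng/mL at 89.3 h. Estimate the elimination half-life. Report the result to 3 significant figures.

k = ln(C₁/C₂) / (t₂ − t₁) = ln(105/36.5) / (89.3 − 11.0)
  = 1.057 / 78.30 = 0.01349 h⁻¹
t½ = ln 2 / k = ln 2 / 0.01349 ≈ 51.4 hours

51.4 hours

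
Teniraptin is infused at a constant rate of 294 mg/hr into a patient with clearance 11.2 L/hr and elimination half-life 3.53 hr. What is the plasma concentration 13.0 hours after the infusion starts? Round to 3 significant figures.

24.2 mg/L

Css = rate / CL = 294 / 11.2 = 26.25 mg/L
k = ln 2 / 3.53 = 0.1964 hr⁻¹
C(t) = Css (1 − e^(−kt)) = 26.25 × (1 − e^(−2.553)) = 26.25 × 0.9221 ≈ 24.2 mg/L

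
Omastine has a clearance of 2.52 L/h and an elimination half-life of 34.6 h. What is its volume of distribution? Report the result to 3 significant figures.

126 L

k = ln 2 / t½ = ln 2 / 34.6 = 0.02003 h⁻¹
V = CL / k = 2.52 / 0.02003 ≈ 126 L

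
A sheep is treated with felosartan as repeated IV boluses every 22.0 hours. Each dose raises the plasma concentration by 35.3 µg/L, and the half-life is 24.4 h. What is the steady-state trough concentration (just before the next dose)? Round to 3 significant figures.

40.7 µg/L

k = ln 2 / 24.4 = 0.02841 h⁻¹
Fraction remaining after one interval: e^(−kτ) = e^(−0.02841 × 22.0) = 0.5353
R = 1 / (1 − 0.5353) = 2.152
Css,max = 35.3 × 2.152 = 75.96 µg/L
Css,min = Css,max × e^(−kτ) = 75.96 × 0.5353 ≈ 40.7 µg/L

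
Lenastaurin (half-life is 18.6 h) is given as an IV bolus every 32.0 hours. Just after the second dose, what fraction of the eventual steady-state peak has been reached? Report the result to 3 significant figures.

k = ln 2 / 18.6 = 0.03727 h⁻¹
f_n = 1 − e^(−nkτ) = 1 − e^(−2 × 0.03727 × 32.0) = 1 − e^(−2.385) = 1 − 0.09209 ≈ 0.908

0.908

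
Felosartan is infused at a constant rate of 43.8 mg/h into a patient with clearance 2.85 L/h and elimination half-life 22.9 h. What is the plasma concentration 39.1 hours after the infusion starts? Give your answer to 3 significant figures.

10.7 mg/L

Css = rate / CL = 43.8 / 2.85 = 15.37 mg/L
k = ln 2 / 22.9 = 0.03027 h⁻¹
C(t) = Css (1 − e^(−kt)) = 15.37 × (1 − e^(−1.183)) = 15.37 × 0.6938 ≈ 10.7 mg/L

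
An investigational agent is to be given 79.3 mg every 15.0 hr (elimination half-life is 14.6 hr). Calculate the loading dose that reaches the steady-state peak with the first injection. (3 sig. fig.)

156 mg

k = ln 2 / 14.6 = 0.04748 hr⁻¹
Accumulation ratio R = 1 / (1 − e^(−kτ)) = 1 / (1 − e^(−0.04748×15.0)) = 1 / (1 − 0.4906) = 1.963
Loading dose = maintenance dose × R = 79.3 × 1.963 ≈ 156 mg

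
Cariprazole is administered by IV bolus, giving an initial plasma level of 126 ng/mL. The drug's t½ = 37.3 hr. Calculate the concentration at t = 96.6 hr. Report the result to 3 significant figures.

20.9 ng/mL

k = ln 2 / 37.3 = 0.01858 hr⁻¹
96.6 hr is 2.590 half-lives, so C = 126 × (1/2)^2.590 = 126 × 0.1661 ≈ 20.9 ng/mL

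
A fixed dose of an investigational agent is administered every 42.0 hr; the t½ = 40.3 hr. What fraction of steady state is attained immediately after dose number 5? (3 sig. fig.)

k = ln 2 / 40.3 = 0.01720 hr⁻¹
f_n = 1 − e^(−nkτ) = 1 − e^(−5 × 0.01720 × 42.0) = 1 − e^(−3.612) = 1 − 0.02700 ≈ 0.973

0.973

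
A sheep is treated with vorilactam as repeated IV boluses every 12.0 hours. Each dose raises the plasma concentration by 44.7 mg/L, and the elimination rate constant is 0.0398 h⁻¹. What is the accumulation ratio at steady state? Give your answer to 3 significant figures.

2.63

Fraction remaining after one interval: e^(−kτ) = e^(−0.03980 × 12.0) = 0.6203
R = 1 / (1 − 0.6203) = 1 / 0.3797 ≈ 2.63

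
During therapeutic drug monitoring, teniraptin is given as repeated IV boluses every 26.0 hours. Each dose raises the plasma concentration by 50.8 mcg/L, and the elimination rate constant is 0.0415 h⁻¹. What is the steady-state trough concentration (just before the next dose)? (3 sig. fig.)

Fraction remaining after one interval: e^(−kτ) = e^(−0.04150 × 26.0) = 0.3399
R = 1 / (1 − 0.3399) = 1.515
Css,max = 50.8 × 1.515 = 76.96 mcg/L
Css,min = Css,max × e^(−kτ) = 76.96 × 0.3399 ≈ 26.2 mcg/L

26.2 mcg/L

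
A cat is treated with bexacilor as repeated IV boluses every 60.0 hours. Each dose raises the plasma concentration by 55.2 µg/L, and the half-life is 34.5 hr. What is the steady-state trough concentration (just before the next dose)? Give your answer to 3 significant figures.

23.6 µg/L

k = ln 2 / 34.5 = 0.02009 hr⁻¹
Fraction remaining after one interval: e^(−kτ) = e^(−0.02009 × 60.0) = 0.2996
R = 1 / (1 − 0.2996) = 1.428
Css,max = 55.2 × 1.428 = 78.81 µg/L
Css,min = Css,max × e^(−kτ) = 78.81 × 0.2996 ≈ 23.6 µg/L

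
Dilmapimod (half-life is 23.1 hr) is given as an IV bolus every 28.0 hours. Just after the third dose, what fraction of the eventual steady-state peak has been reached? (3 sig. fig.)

0.920

k = ln 2 / 23.1 = 0.03001 hr⁻¹
f_n = 1 − e^(−nkτ) = 1 − e^(−3 × 0.03001 × 28.0) = 1 − e^(−2.521) = 1 − 0.08042 ≈ 0.920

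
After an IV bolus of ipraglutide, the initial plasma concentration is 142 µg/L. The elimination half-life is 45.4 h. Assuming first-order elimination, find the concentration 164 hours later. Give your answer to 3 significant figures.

k = ln 2 / 45.4 = 0.01527 h⁻¹
164 h is 3.612 half-lives, so C = 142 × (1/2)^3.612 = 142 × 0.08177 ≈ 11.6 µg/L

11.6 µg/L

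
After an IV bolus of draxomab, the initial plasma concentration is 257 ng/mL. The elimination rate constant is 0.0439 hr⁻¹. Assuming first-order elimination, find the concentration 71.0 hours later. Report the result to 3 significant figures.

11.4 ng/mL

C(t) = C₀ e^(−kt) = 257 × e^(−0.04390 × 71.0) = 257 × e^(−3.117) = 257 × 0.04429 ≈ 11.4 ng/mL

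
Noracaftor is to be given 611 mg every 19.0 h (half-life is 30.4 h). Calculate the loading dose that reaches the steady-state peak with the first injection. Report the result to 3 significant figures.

1740 mg

k = ln 2 / 30.4 = 0.02280 h⁻¹
Accumulation ratio R = 1 / (1 − e^(−kτ)) = 1 / (1 − e^(−0.02280×19.0)) = 1 / (1 − 0.6484) = 2.844
Loading dose = maintenance dose × R = 611 × 2.844 ≈ 1740 mg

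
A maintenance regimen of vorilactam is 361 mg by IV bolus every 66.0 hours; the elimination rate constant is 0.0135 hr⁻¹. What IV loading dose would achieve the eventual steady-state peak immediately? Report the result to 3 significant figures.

612 mg

Accumulation ratio R = 1 / (1 − e^(−kτ)) = 1 / (1 − e^(−0.01350×66.0)) = 1 / (1 − 0.4102) = 1.696
Loading dose = maintenance dose × R = 361 × 1.696 ≈ 612 mg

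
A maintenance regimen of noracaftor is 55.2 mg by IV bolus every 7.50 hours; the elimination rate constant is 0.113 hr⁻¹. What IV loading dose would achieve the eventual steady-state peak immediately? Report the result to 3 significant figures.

96.6 mg

Accumulation ratio R = 1 / (1 − e^(−kτ)) = 1 / (1 − e^(−0.1130×7.50)) = 1 / (1 − 0.4285) = 1.750
Loading dose = maintenance dose × R = 55.2 × 1.750 ≈ 96.6 mg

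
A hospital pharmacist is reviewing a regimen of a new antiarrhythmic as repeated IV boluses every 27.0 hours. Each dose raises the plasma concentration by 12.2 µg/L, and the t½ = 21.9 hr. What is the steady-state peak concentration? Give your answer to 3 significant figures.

k = ln 2 / 21.9 = 0.03165 hr⁻¹
Fraction remaining after one interval: e^(−kτ) = e^(−0.03165 × 27.0) = 0.4255
R = 1 / (1 − 0.4255) = 1.741
Css,max = 12.2 × 1.741 ≈ 21.2 µg/L

21.2 µg/L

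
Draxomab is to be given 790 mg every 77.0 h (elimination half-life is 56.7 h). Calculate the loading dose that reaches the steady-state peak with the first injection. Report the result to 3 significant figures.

k = ln 2 / 56.7 = 0.01222 h⁻¹
Accumulation ratio R = 1 / (1 − e^(−kτ)) = 1 / (1 − e^(−0.01222×77.0)) = 1 / (1 − 0.3901) = 1.640
Loading dose = maintenance dose × R = 790 × 1.640 ≈ 1300 mg

1300 mg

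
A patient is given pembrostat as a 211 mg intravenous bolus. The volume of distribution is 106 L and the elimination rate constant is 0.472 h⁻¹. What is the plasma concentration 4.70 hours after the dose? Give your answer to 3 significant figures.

C₀ = dose / V = 211 / 106 = 1.991 mg/L
C(t) = C₀ e^(−kt) = 1.991 × e^(−0.4720 × 4.70) = 1.991 × e^(−2.218) = 1.991 × 0.1088 ≈ 0.217 mg/L

0.217 mg/L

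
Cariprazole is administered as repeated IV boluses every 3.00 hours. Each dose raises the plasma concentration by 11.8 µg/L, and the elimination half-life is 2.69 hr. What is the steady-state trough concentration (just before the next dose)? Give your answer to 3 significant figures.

10.1 µg/L

k = ln 2 / 2.69 = 0.2577 hr⁻¹
Fraction remaining after one interval: e^(−kτ) = e^(−0.2577 × 3.00) = 0.4616
R = 1 / (1 − 0.4616) = 1.857
Css,max = 11.8 × 1.857 = 21.92 µg/L
Css,min = Css,max × e^(−kτ) = 21.92 × 0.4616 ≈ 10.1 µg/L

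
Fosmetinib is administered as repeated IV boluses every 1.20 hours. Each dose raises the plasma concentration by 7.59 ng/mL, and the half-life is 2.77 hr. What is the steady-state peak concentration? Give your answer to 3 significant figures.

29.3 ng/mL

k = ln 2 / 2.77 = 0.2502 hr⁻¹
Fraction remaining after one interval: e^(−kτ) = e^(−0.2502 × 1.20) = 0.7406
R = 1 / (1 − 0.7406) = 3.855
Css,max = 7.59 × 3.855 ≈ 29.3 ng/mL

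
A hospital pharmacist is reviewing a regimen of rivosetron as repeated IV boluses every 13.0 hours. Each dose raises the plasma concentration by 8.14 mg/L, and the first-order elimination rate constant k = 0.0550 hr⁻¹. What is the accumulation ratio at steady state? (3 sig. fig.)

Fraction remaining after one interval: e^(−kτ) = e^(−0.05500 × 13.0) = 0.4892
R = 1 / (1 − 0.4892) = 1 / 0.5108 ≈ 1.96

1.96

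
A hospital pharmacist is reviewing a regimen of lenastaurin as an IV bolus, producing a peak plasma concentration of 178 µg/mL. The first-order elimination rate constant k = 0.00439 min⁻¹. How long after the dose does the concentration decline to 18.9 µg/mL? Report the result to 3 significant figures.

511 minutes

C(t) = C₀ e^(−kt)  ⇒  t = ln(C₀/C) / k
t = ln(178/18.9) / 0.004390 = 2.243 / 0.004390 ≈ 511 minutes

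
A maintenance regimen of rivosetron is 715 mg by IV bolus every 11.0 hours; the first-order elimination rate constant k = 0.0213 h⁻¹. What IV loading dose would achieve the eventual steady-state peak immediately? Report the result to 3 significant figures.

3420 mg

Accumulation ratio R = 1 / (1 − e^(−kτ)) = 1 / (1 − e^(−0.02130×11.0)) = 1 / (1 − 0.7911) = 4.788
Loading dose = maintenance dose × R = 715 × 4.788 ≈ 3420 mg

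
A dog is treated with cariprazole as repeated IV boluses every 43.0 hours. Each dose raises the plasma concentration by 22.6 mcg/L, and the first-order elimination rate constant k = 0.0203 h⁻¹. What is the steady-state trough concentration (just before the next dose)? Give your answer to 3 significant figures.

16.2 mcg/L

Fraction remaining after one interval: e^(−kτ) = e^(−0.02030 × 43.0) = 0.4177
R = 1 / (1 − 0.4177) = 1.717
Css,max = 22.6 × 1.717 = 38.81 mcg/L
Css,min = Css,max × e^(−kτ) = 38.81 × 0.4177 ≈ 16.2 mcg/L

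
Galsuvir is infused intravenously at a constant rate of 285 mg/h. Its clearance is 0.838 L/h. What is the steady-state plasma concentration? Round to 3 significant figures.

340 mg/L

Css = infusion rate / CL = 285 / 0.838 ≈ 340 mg/L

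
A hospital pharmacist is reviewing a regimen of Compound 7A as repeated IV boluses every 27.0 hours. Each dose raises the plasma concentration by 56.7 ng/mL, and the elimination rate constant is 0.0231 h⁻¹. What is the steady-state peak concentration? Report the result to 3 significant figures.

122 ng/mL

Fraction remaining after one interval: e^(−kτ) = e^(−0.02310 × 27.0) = 0.5360
R = 1 / (1 − 0.5360) = 2.155
Css,max = 56.7 × 2.155 ≈ 122 ng/mL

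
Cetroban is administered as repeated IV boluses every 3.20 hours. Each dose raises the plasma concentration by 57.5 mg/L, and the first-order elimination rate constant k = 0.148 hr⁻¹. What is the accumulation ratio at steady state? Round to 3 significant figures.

Fraction remaining after one interval: e^(−kτ) = e^(−0.1480 × 3.20) = 0.6228
R = 1 / (1 − 0.6228) = 1 / 0.3772 ≈ 2.65

2.65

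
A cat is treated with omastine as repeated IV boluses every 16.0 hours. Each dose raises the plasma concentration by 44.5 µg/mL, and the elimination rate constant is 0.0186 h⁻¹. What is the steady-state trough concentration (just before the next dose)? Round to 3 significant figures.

128 µg/mL

Fraction remaining after one interval: e^(−kτ) = e^(−0.01860 × 16.0) = 0.7426
R = 1 / (1 − 0.7426) = 3.885
Css,max = 44.5 × 3.885 = 172.9 µg/mL
Css,min = Css,max × e^(−kτ) = 172.9 × 0.7426 ≈ 128 µg/mL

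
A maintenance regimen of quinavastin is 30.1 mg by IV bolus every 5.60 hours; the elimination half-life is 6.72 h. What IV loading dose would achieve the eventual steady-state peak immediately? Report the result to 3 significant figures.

k = ln 2 / 6.72 = 0.1031 h⁻¹
Accumulation ratio R = 1 / (1 − e^(−kτ)) = 1 / (1 − e^(−0.1031×5.60)) = 1 / (1 − 0.5612) = 2.279
Loading dose = maintenance dose × R = 30.1 × 2.279 ≈ 68.6 mg

68.6 mg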